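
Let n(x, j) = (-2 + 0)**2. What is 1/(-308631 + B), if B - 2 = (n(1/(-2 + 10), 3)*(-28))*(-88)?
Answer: -1/298773 ≈ -3.3470e-6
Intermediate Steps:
n(x, j) = 4 (n(x, j) = (-2)**2 = 4)
B = 9858 (B = 2 + (4*(-28))*(-88) = 2 - 112*(-88) = 2 + 9856 = 9858)
1/(-308631 + B) = 1/(-308631 + 9858) = 1/(-298773) = -1/298773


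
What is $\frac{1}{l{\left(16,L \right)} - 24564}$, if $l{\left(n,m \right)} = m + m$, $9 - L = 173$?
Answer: $- \frac{1}{24892} \approx -4.0174 \cdot 10^{-5}$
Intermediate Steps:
$L = -164$ ($L = 9 - 173 = -164$)
$l{\left(n,m \right)} = 2 m$
$\frac{1}{l{\left(16,L \right)} - 24564} = \frac{1}{2 \left(-164\right) - 24564} = \frac{1}{-328 - 24564} = \frac{1}{-24892} = - \frac{1}{24892}$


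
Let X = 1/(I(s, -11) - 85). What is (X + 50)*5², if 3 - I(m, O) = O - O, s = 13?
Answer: 102475/82 ≈ 1249.7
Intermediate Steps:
I(m, O) = 3 (I(m, O) = 3 - (O - O) = 3 - 1*0 = 3 + 0 = 3)
X = -1/82 (X = 1/(3 - 85) = 1/(-82) = -1/82 ≈ -0.012195)
(X + 50)*5² = (-1/82 + 50)*5² = (4099/82)*25 = 102475/82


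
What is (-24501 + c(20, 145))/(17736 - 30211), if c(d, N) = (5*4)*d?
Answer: 24101/12475 ≈ 1.9319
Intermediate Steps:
c(d, N) = 20*d
(-24501 + c(20, 145))/(17736 - 30211) = (-24501 + 20*20)/(17736 - 30211) = (-24501 + 400)/(-12475) = -24101*(-1/12475) = 24101/12475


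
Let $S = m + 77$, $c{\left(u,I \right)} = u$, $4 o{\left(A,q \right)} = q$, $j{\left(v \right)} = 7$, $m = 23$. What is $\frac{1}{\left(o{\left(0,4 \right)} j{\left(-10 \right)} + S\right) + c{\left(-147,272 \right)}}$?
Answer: $- \frac{1}{40} \approx -0.025$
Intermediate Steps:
$o{\left(A,q \right)} = \frac{q}{4}$
$S = 100$ ($S = 23 + 77 = 100$)
$\frac{1}{\left(o{\left(0,4 \right)} j{\left(-10 \right)} + S\right) + c{\left(-147,272 \right)}} = \frac{1}{\left(\frac{1}{4} \cdot 4 \cdot 7 + 100\right) - 147} = \frac{1}{\left(1 \cdot 7 + 100\right) - 147} = \frac{1}{\left(7 + 100\right) - 147} = \frac{1}{107 - 147} = \frac{1}{-40} = - \frac{1}{40}$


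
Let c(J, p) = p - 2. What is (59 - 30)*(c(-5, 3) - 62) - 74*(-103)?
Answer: 5853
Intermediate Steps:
c(J, p) = -2 + p
(59 - 30)*(c(-5, 3) - 62) - 74*(-103) = (59 - 30)*((-2 + 3) - 62) - 74*(-103) = 29*(1 - 62) + 7622 = 29*(-61) + 7622 = -1769 + 7622 = 5853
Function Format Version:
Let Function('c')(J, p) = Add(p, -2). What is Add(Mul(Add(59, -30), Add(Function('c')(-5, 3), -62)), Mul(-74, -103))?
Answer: 5853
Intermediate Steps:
Function('c')(J, p) = Add(-2, p)
Add(Mul(Add(59, -30), Add(Function('c')(-5, 3), -62)), Mul(-74, -103)) = Add(Mul(Add(59, -30), Add(Add(-2, 3), -62)), Mul(-74, -103)) = Add(Mul(29, Add(1, -62)), 7622) = Add(Mul(29, -61), 7622) = Add(-1769, 7622) = 5853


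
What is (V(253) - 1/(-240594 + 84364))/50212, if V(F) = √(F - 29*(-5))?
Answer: 1/7844620760 + √398/50212 ≈ 0.00039731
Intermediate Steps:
V(F) = √(145 + F) (V(F) = √(F + 145) = √(145 + F))
(V(253) - 1/(-240594 + 84364))/50212 = (√(145 + 253) - 1/(-240594 + 84364))/50212 = (√398 - 1/(-156230))*(1/50212) = (√398 - 1*(-1/156230))*(1/50212) = (√398 + 1/156230)*(1/50212) = (1/156230 + √398)*(1/50212) = 1/7844620760 + √398/50212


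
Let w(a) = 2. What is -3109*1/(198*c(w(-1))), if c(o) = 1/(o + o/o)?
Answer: -3109/66 ≈ -47.106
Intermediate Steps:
c(o) = 1/(1 + o) (c(o) = 1/(o + 1) = 1/(1 + o))
-3109*1/(198*c(w(-1))) = -3109/((22/(1 + 2))*9) = -3109/((22/3)*9) = -3109/66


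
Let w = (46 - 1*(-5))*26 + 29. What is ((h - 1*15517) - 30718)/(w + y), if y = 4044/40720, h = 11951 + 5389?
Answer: -294151100/13794911 ≈ -21.323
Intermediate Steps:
h = 17340
w = 1355 (w = (46 + 5)*26 + 29 = 51*26 + 29 = 1326 + 29 = 1355)
y = 1011/10180 (y = 4044*(1/40720) = 1011/10180 ≈ 0.099312)
((h - 1*15517) - 30718)/(w + y) = ((17340 - 1*15517) - 30718)/(1355 + 1011/10180) = ((17340 - 15517) - 30718)/(13794911/10180) = (1823 - 30718)*(10180/13794911) = -28895*10180/13794911 = -294151100/13794911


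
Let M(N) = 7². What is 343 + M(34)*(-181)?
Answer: -8526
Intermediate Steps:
M(N) = 49
343 + M(34)*(-181) = 343 + 49*(-181) = 343 - 8869 = -8526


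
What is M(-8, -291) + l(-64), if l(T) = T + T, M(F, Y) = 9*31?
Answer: 151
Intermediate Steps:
M(F, Y) = 279
l(T) = 2*T
M(-8, -291) + l(-64) = 279 + 2*(-64) = 279 - 128 = 151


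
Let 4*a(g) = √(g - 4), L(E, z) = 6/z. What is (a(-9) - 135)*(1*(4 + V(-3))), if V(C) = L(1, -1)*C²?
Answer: 6750 - 25*I*√13/2 ≈ 6750.0 - 45.069*I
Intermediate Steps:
a(g) = √(-4 + g)/4 (a(g) = √(g - 4)/4 = √(-4 + g)/4)
V(C) = -6*C² (V(C) = (6/(-1))*C² = (6*(-1))*C² = -6*C²)
(a(-9) - 135)*(1*(4 + V(-3))) = (√(-4 - 9)/4 - 135)*(1*(4 - 6*(-3)²)) = (√(-13)/4 - 135)*(1*(4 - 6*9)) = ((I*√13)/4 - 135)*(1*(4 - 54)) = (I*√13/4 - 135)*(1*(-50)) = (-135 + I*√13/4)*(-50) = 6750 - 25*I*√13/2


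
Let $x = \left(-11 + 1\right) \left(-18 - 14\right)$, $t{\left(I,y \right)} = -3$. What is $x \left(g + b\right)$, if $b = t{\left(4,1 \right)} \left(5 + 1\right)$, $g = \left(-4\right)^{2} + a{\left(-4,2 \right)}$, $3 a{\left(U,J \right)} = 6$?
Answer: $0$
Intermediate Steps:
$a{\left(U,J \right)} = 2$ ($a{\left(U,J \right)} = \frac{1}{3} \cdot 6 = 2$)
$x = 320$ ($x = \left(-10\right) \left(-32\right) = 320$)
$g = 18$ ($g = \left(-4\right)^{2} + 2 = 16 + 2 = 18$)
$b = -18$ ($b = - 3 \left(5 + 1\right) = \left(-3\right) 6 = -18$)
$x \left(g + b\right) = 320 \left(18 - 18\right) = 320 \cdot 0 = 0$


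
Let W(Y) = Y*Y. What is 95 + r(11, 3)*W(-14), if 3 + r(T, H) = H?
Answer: 95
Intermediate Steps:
W(Y) = Y²
r(T, H) = -3 + H
95 + r(11, 3)*W(-14) = 95 + (-3 + 3)*(-14)² = 95 + 0*196 = 95 + 0 = 95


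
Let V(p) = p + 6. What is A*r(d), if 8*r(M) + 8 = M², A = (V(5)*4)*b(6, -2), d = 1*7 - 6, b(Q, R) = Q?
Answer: -231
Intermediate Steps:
V(p) = 6 + p
d = 1 (d = 7 - 6 = 1)
A = 264 (A = ((6 + 5)*4)*6 = (11*4)*6 = 44*6 = 264)
r(M) = -1 + M²/8
A*r(d) = 264*(-1 + (⅛)*1²) = 264*(-1 + (⅛)*1) = 264*(-1 + ⅛) = 264*(-7/8) = -231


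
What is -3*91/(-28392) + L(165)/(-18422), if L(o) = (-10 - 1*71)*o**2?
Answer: 114680911/957944 ≈ 119.72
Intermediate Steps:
L(o) = -81*o**2 (L(o) = (-10 - 71)*o**2 = -81*o**2)
-3*91/(-28392) + L(165)/(-18422) = -3*91/(-28392) - 81*165**2/(-18422) = -273*(-1/28392) - 81*27225*(-1/18422) = 1/104 - 2205225*(-1/18422) = 1/104 + 2205225/18422 = 114680911/957944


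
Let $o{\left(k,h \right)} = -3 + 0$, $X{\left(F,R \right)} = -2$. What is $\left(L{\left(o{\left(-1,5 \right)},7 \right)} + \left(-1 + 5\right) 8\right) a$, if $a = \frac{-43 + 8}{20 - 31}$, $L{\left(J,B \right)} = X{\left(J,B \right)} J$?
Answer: $\frac{1330}{11} \approx 120.91$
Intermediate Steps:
$o{\left(k,h \right)} = -3$
$L{\left(J,B \right)} = - 2 J$
$a = \frac{35}{11}$ ($a = - \frac{35}{-11} = \left(-35\right) \left(- \frac{1}{11}\right) = \frac{35}{11} \approx 3.1818$)
$\left(L{\left(o{\left(-1,5 \right)},7 \right)} + \left(-1 + 5\right) 8\right) a = \left(\left(-2\right) \left(-3\right) + \left(-1 + 5\right) 8\right) \frac{35}{11} = \left(6 + 4 \cdot 8\right) \frac{35}{11} = \left(6 + 32\right) \frac{35}{11} = 38 \cdot \frac{35}{11} = \frac{1330}{11}$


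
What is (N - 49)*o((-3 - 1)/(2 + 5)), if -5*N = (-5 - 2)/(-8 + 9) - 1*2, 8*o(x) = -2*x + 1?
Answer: -177/14 ≈ -12.643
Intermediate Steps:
o(x) = ⅛ - x/4 (o(x) = (-2*x + 1)/8 = (1 - 2*x)/8 = ⅛ - x/4)
N = 9/5 (N = -((-5 - 2)/(-8 + 9) - 1*2)/5 = -(-7/1 - 2)/5 = -(-7*1 - 2)/5 = -(-7 - 2)/5 = -⅕*(-9) = 9/5 ≈ 1.8000)
(N - 49)*o((-3 - 1)/(2 + 5)) = (9/5 - 49)*(⅛ - (-3 - 1)/(4*(2 + 5))) = -236*(⅛ - (-1)/7)/5 = -236*(⅛ - ¼*(-4/7))/5 = -236*(⅛ + ⅐)/5 = -236/5*15/56 = -177/14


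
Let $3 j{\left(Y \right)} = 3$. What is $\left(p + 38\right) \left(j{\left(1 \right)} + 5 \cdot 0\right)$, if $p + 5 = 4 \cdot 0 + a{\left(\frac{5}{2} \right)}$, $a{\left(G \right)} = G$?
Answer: $\frac{71}{2} \approx 35.5$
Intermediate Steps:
$j{\left(Y \right)} = 1$ ($j{\left(Y \right)} = \frac{1}{3} \cdot 3 = 1$)
$p = - \frac{5}{2}$ ($p = -5 + \left(4 \cdot 0 + \frac{5}{2}\right) = -5 + \left(0 + 5 \cdot \frac{1}{2}\right) = -5 + \left(0 + \frac{5}{2}\right) = -5 + \frac{5}{2} = - \frac{5}{2} \approx -2.5$)
$\left(p + 38\right) \left(j{\left(1 \right)} + 5 \cdot 0\right) = \left(- \frac{5}{2} + 38\right) \left(1 + 5 \cdot 0\right) = \frac{71 \left(1 + 0\right)}{2} = \frac{71}{2} \cdot 1 = \frac{71}{2}$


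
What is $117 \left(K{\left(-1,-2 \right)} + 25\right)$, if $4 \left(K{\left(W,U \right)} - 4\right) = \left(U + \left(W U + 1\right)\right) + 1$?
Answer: $\frac{6903}{2} \approx 3451.5$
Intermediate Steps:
$K{\left(W,U \right)} = \frac{9}{2} + \frac{U}{4} + \frac{U W}{4}$ ($K{\left(W,U \right)} = 4 + \frac{\left(U + \left(W U + 1\right)\right) + 1}{4} = 4 + \frac{\left(U + \left(U W + 1\right)\right) + 1}{4} = 4 + \frac{\left(U + \left(1 + U W\right)\right) + 1}{4} = 4 + \frac{\left(1 + U + U W\right) + 1}{4} = 4 + \frac{2 + U + U W}{4} = 4 + \left(\frac{1}{2} + \frac{U}{4} + \frac{U W}{4}\right) = \frac{9}{2} + \frac{U}{4} + \frac{U W}{4}$)
$117 \left(K{\left(-1,-2 \right)} + 25\right) = 117 \left(\left(\frac{9}{2} + \frac{1}{4} \left(-2\right) + \frac{1}{4} \left(-2\right) \left(-1\right)\right) + 25\right) = 117 \left(\left(\frac{9}{2} - \frac{1}{2} + \frac{1}{2}\right) + 25\right) = 117 \left(\frac{9}{2} + 25\right) = 117 \cdot \frac{59}{2} = \frac{6903}{2}$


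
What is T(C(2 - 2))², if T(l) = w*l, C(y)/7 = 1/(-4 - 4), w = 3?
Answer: 441/64 ≈ 6.8906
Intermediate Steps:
C(y) = -7/8 (C(y) = 7/(-4 - 4) = 7/(-8) = 7*(-⅛) = -7/8)
T(l) = 3*l
T(C(2 - 2))² = (3*(-7/8))² = (-21/8)² = 441/64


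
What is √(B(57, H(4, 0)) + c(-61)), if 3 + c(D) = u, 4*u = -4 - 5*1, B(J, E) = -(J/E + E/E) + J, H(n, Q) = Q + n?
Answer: √146/2 ≈ 6.0415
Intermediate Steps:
B(J, E) = -1 + J - J/E (B(J, E) = -(J/E + 1) + J = -(1 + J/E) + J = (-1 - J/E) + J = -1 + J - J/E)
u = -9/4 (u = (-4 - 5*1)/4 = (-4 - 5)/4 = (¼)*(-9) = -9/4 ≈ -2.2500)
c(D) = -21/4 (c(D) = -3 - 9/4 = -21/4)
√(B(57, H(4, 0)) + c(-61)) = √((-1 + 57 - 1*57/(0 + 4)) - 21/4) = √((-1 + 57 - 1*57/4) - 21/4) = √((-1 + 57 - 1*57*¼) - 21/4) = √((-1 + 57 - 57/4) - 21/4) = √(167/4 - 21/4) = √(73/2) = √146/2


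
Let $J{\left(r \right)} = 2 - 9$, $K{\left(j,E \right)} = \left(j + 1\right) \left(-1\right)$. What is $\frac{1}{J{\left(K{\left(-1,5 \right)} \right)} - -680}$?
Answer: $\frac{1}{673} \approx 0.0014859$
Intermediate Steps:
$K{\left(j,E \right)} = -1 - j$ ($K{\left(j,E \right)} = \left(1 + j\right) \left(-1\right) = -1 - j$)
$J{\left(r \right)} = -7$ ($J{\left(r \right)} = 2 - 9 = -7$)
$\frac{1}{J{\left(K{\left(-1,5 \right)} \right)} - -680} = \frac{1}{-7 - -680} = \frac{1}{-7 + 680} = \frac{1}{673}$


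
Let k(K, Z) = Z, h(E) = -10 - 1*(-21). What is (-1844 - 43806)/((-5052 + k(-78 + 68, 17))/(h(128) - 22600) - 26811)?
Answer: 515593925/302814322 ≈ 1.7027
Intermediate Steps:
h(E) = 11 (h(E) = -10 + 21 = 11)
(-1844 - 43806)/((-5052 + k(-78 + 68, 17))/(h(128) - 22600) - 26811) = (-1844 - 43806)/((-5052 + 17)/(11 - 22600) - 26811) = -45650/(-5035/(-22589) - 26811) = -45650/(-5035*(-1/22589) - 26811) = -45650/(5035/22589 - 26811) = -45650/(-605628644/22589) = -45650*(-22589/605628644) = 515593925/302814322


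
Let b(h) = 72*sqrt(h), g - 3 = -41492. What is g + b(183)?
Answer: -41489 + 72*sqrt(183) ≈ -40515.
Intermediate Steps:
g = -41489 (g = 3 - 41492 = -41489)
g + b(183) = -41489 + 72*sqrt(183)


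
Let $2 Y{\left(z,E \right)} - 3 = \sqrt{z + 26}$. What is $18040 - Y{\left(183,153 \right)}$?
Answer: $\frac{36077}{2} - \frac{\sqrt{209}}{2} \approx 18031.0$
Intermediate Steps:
$Y{\left(z,E \right)} = \frac{3}{2} + \frac{\sqrt{26 + z}}{2}$ ($Y{\left(z,E \right)} = \frac{3}{2} + \frac{\sqrt{z + 26}}{2} = \frac{3}{2} + \frac{\sqrt{26 + z}}{2}$)
$18040 - Y{\left(183,153 \right)} = 18040 - \left(\frac{3}{2} + \frac{\sqrt{26 + 183}}{2}\right) = 18040 - \left(\frac{3}{2} + \frac{\sqrt{209}}{2}\right) = \frac{36077}{2} - \frac{\sqrt{209}}{2}$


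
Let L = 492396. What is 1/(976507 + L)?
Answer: 1/1468903 ≈ 6.8078e-7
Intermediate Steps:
1/(976507 + L) = 1/(976507 + 492396) = 1/1468903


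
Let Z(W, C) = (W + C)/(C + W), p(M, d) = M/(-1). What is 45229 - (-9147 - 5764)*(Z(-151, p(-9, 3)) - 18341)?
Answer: -273422511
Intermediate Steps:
p(M, d) = -M
Z(W, C) = 1 (Z(W, C) = (C + W)/(C + W) = 1)
45229 - (-9147 - 5764)*(Z(-151, p(-9, 3)) - 18341) = 45229 - (-9147 - 5764)*(1 - 18341) = 45229 - (-14911)*(-18340) = 45229 - 1*273467740 = 45229 - 273467740 = -273422511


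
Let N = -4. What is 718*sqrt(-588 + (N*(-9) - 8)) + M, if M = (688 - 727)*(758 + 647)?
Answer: -54795 + 2872*I*sqrt(35) ≈ -54795.0 + 16991.0*I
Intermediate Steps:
M = -54795 (M = -39*1405 = -54795)
718*sqrt(-588 + (N*(-9) - 8)) + M = 718*sqrt(-588 + (-4*(-9) - 8)) - 54795 = 718*sqrt(-588 + (36 - 8)) - 54795 = 718*sqrt(-588 + 28) - 54795 = 718*sqrt(-560) - 54795 = 718*(4*I*sqrt(35)) - 54795 = 2872*I*sqrt(35) - 54795 = -54795 + 2872*I*sqrt(35)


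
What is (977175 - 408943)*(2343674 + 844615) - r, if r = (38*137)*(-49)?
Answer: 1811688090142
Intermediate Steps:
r = -255094 (r = 5206*(-49) = -255094)
(977175 - 408943)*(2343674 + 844615) - r = (977175 - 408943)*(2343674 + 844615) - 1*(-255094) = 568232*3188289 + 255094 = 1811687835048 + 255094 = 1811688090142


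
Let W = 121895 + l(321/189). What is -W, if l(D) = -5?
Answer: -121890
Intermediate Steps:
W = 121890 (W = 121895 - 5 = 121890)
-W = -1*121890 = -121890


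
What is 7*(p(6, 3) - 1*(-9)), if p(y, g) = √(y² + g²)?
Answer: 63 + 21*√5 ≈ 109.96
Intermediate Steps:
p(y, g) = √(g² + y²)
7*(p(6, 3) - 1*(-9)) = 7*(√(3² + 6²) - 1*(-9)) = 7*(√(9 + 36) + 9) = 7*(√45 + 9) = 7*(3*√5 + 9) = 7*(9 + 3*√5) = 63 + 21*√5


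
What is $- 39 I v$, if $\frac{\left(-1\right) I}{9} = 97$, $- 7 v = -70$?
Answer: $340470$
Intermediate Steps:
$v = 10$ ($v = \left(- \frac{1}{7}\right) \left(-70\right) = 10$)
$I = -873$ ($I = \left(-9\right) 97 = -873$)
$- 39 I v = \left(-39\right) \left(-873\right) 10 = 34047 \cdot 10 = 340470$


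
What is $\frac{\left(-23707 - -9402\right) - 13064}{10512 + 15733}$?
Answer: $- \frac{27369}{26245} \approx -1.0428$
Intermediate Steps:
$\frac{\left(-23707 - -9402\right) - 13064}{10512 + 15733} = \frac{\left(-23707 + 9402\right) - 13064}{26245} = \left(-14305 - 13064\right) \frac{1}{26245} = \left(-27369\right) \frac{1}{26245} = - \frac{27369}{26245}$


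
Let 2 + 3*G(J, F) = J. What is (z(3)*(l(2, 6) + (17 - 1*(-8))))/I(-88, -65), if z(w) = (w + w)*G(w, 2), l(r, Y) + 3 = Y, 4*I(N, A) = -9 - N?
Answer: 224/79 ≈ 2.8354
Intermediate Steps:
G(J, F) = -⅔ + J/3
I(N, A) = -9/4 - N/4 (I(N, A) = (-9 - N)/4 = -9/4 - N/4)
l(r, Y) = -3 + Y
z(w) = 2*w*(-⅔ + w/3) (z(w) = (w + w)*(-⅔ + w/3) = (2*w)*(-⅔ + w/3) = 2*w*(-⅔ + w/3))
(z(3)*(l(2, 6) + (17 - 1*(-8))))/I(-88, -65) = (((⅔)*3*(-2 + 3))*((-3 + 6) + (17 - 1*(-8))))/(-9/4 - ¼*(-88)) = (((⅔)*3*1)*(3 + (17 + 8)))/(-9/4 + 22) = (2*(3 + 25))/(79/4) = (2*28)*(4/79) = 56*(4/79) = 224/79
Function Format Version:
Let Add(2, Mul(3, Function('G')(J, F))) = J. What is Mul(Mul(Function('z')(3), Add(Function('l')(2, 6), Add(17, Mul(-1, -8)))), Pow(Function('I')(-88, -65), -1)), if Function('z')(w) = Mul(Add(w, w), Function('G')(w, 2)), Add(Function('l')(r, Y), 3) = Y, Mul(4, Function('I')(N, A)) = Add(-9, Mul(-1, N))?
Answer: Rational(224, 79) ≈ 2.8354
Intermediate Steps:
Function('G')(J, F) = Add(Rational(-2, 3), Mul(Rational(1, 3), J))
Function('I')(N, A) = Add(Rational(-9, 4), Mul(Rational(-1, 4), N)) (Function('I')(N, A) = Mul(Rational(1, 4), Add(-9, Mul(-1, N))) = Add(Rational(-9, 4), Mul(Rational(-1, 4), N)))
Function('l')(r, Y) = Add(-3, Y)
Function('z')(w) = Mul(2, w, Add(Rational(-2, 3), Mul(Rational(1, 3), w))) (Function('z')(w) = Mul(Add(w, w), Add(Rational(-2, 3), Mul(Rational(1, 3), w))) = Mul(Mul(2, w), Add(Rational(-2, 3), Mul(Rational(1, 3), w))) = Mul(2, w, Add(Rational(-2, 3), Mul(Rational(1, 3), w))))
Mul(Mul(Function('z')(3), Add(Function('l')(2, 6), Add(17, Mul(-1, -8)))), Pow(Function('I')(-88, -65), -1)) = Mul(Mul(Mul(Rational(2, 3), 3, Add(-2, 3)), Add(Add(-3, 6), Add(17, Mul(-1, -8)))), Pow(Add(Rational(-9, 4), Mul(Rational(-1, 4), -88)), -1)) = Mul(Mul(Mul(Rational(2, 3), 3, 1), Add(3, Add(17, 8))), Pow(Add(Rational(-9, 4), 22), -1)) = Mul(Mul(2, Add(3, 25)), Pow(Rational(79, 4), -1)) = Mul(Mul(2, 28), Rational(4, 79)) = Mul(56, Rational(4, 79)) = Rational(224, 79)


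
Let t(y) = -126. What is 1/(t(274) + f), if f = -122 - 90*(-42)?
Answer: 1/3532 ≈ 0.00028313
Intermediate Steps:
f = 3658 (f = -122 + 3780 = 3658)
1/(t(274) + f) = 1/(-126 + 3658) = 1/3532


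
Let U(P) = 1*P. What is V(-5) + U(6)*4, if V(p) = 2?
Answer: 26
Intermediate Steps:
U(P) = P
V(-5) + U(6)*4 = 2 + 6*4 = 2 + 24 = 26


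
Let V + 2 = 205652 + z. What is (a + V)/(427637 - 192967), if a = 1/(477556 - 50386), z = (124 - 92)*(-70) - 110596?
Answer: 39647356381/100243983900 ≈ 0.39551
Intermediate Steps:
z = -112836 (z = 32*(-70) - 110596 = -2240 - 110596 = -112836)
V = 92814 (V = -2 + (205652 - 112836) = -2 + 92816 = 92814)
a = 1/427170 ≈ 2.3410e-6
(a + V)/(427637 - 192967) = (1/427170 + 92814)/(427637 - 192967) = (39647356381/427170)/234670 = (39647356381/427170)*(1/234670) = 39647356381/100243983900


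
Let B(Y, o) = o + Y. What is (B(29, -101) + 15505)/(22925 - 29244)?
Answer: -15433/6319 ≈ -2.4423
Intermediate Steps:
B(Y, o) = Y + o
(B(29, -101) + 15505)/(22925 - 29244) = ((29 - 101) + 15505)/(22925 - 29244) = (-72 + 15505)/(-6319) = 15433*(-1/6319) = -15433/6319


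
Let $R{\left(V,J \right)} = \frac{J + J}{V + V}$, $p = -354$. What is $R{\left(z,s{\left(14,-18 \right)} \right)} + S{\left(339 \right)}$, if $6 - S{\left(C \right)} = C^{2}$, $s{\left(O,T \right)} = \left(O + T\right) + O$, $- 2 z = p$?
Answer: $- \frac{20339945}{177} \approx -1.1492 \cdot 10^{5}$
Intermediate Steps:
$z = 177$ ($z = \left(- \frac{1}{2}\right) \left(-354\right) = 177$)
$s{\left(O,T \right)} = T + 2 O$
$S{\left(C \right)} = 6 - C^{2}$
$R{\left(V,J \right)} = \frac{J}{V}$ ($R{\left(V,J \right)} = \frac{2 J}{2 V} = 2 J \frac{1}{2 V} = \frac{J}{V}$)
$R{\left(z,s{\left(14,-18 \right)} \right)} + S{\left(339 \right)} = \frac{-18 + 2 \cdot 14}{177} + \left(6 - 339^{2}\right) = \left(-18 + 28\right) \frac{1}{177} + \left(6 - 114921\right) = 10 \cdot \frac{1}{177} + \left(6 - 114921\right) = \frac{10}{177} - 114915 = - \frac{20339945}{177}$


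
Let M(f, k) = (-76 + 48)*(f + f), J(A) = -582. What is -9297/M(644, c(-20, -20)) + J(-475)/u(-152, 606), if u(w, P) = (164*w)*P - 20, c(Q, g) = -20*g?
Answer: 35116269621/136199194208 ≈ 0.25783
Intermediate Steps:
u(w, P) = -20 + 164*P*w (u(w, P) = 164*P*w - 20 = -20 + 164*P*w)
M(f, k) = -56*f
-9297/M(644, c(-20, -20)) + J(-475)/u(-152, 606) = -9297/((-56*644)) - 582/(-20 + 164*606*(-152)) = -9297/(-36064) - 582/(-20 - 15106368) = -9297*(-1/36064) - 582/(-15106388) = 9297/36064 - 582*(-1/15106388) = 9297/36064 + 291/7553194 = 35116269621/136199194208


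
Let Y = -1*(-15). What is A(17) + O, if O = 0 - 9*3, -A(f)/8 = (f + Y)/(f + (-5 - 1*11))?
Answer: -283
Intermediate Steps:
Y = 15
A(f) = -8*(15 + f)/(-16 + f) (A(f) = -8*(f + 15)/(f + (-5 - 1*11)) = -8*(15 + f)/(f + (-5 - 11)) = -8*(15 + f)/(f - 16) = -8*(15 + f)/(-16 + f))
O = -27 (O = 0 - 27 = -27)
A(17) + O = 8*(-15 - 1*17)/(-16 + 17) - 27 = 8*(-15 - 17)/1 - 27 = 8*1*(-32) - 27 = -256 - 27 = -283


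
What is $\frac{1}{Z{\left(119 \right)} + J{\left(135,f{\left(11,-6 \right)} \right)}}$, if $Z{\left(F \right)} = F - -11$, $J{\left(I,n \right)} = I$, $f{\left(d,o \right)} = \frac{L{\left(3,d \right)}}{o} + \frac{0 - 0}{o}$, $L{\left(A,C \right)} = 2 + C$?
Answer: $\frac{1}{265} \approx 0.0037736$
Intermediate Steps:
$f{\left(d,o \right)} = \frac{2 + d}{o}$ ($f{\left(d,o \right)} = \frac{2 + d}{o} + \frac{0 - 0}{o} = \frac{2 + d}{o} + \frac{0 + 0}{o} = \frac{2 + d}{o} + \frac{0}{o} = \frac{2 + d}{o} + 0 = \frac{2 + d}{o}$)
$Z{\left(F \right)} = 11 + F$ ($Z{\left(F \right)} = F + 11 = 11 + F$)
$\frac{1}{Z{\left(119 \right)} + J{\left(135,f{\left(11,-6 \right)} \right)}} = \frac{1}{\left(11 + 119\right) + 135} = \frac{1}{130 + 135} = \frac{1}{265}$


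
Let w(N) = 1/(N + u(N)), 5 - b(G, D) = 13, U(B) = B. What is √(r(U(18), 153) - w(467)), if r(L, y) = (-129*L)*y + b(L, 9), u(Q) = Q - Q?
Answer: I*√77481351853/467 ≈ 596.05*I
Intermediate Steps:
b(G, D) = -8 (b(G, D) = 5 - 1*13 = 5 - 13 = -8)
u(Q) = 0
r(L, y) = -8 - 129*L*y (r(L, y) = (-129*L)*y - 8 = -129*L*y - 8 = -8 - 129*L*y)
w(N) = 1/N (w(N) = 1/(N + 0) = 1/N)
√(r(U(18), 153) - w(467)) = √((-8 - 129*18*153) - 1/467) = √((-8 - 355266) - 1*1/467) = √(-355274 - 1/467) = √(-165912959/467) = I*√77481351853/467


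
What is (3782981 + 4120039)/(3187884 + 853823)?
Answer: 7903020/4041707 ≈ 1.9554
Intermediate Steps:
(3782981 + 4120039)/(3187884 + 853823) = 7903020/4041707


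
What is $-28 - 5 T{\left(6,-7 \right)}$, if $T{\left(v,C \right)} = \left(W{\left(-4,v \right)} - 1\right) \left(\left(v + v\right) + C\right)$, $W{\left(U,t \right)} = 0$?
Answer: $-3$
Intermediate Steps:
$T{\left(v,C \right)} = - C - 2 v$ ($T{\left(v,C \right)} = \left(0 - 1\right) \left(\left(v + v\right) + C\right) = - (2 v + C) = - (C + 2 v) = - C - 2 v$)
$-28 - 5 T{\left(6,-7 \right)} = -28 - 5 \left(\left(-1\right) \left(-7\right) - 12\right) = -28 - 5 \left(7 - 12\right) = -28 - -25 = -28 + 25 = -3$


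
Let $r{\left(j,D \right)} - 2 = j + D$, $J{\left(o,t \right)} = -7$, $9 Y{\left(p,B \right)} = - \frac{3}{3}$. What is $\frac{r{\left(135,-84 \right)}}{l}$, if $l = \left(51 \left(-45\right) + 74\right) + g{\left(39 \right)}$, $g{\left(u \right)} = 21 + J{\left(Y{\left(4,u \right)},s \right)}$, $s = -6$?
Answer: $- \frac{53}{2207} \approx -0.024015$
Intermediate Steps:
$Y{\left(p,B \right)} = - \frac{1}{9}$ ($Y{\left(p,B \right)} = \frac{\left(-3\right) \frac{1}{3}}{9} = \frac{1}{9} \left(-1\right) = - \frac{1}{9}$)
$r{\left(j,D \right)} = 2 + D + j$ ($r{\left(j,D \right)} = 2 + \left(j + D\right) = 2 + \left(D + j\right) = 2 + D + j$)
$g{\left(u \right)} = 14$ ($g{\left(u \right)} = 21 - 7 = 14$)
$l = -2207$ ($l = \left(51 \left(-45\right) + 74\right) + 14 = \left(-2295 + 74\right) + 14 = -2221 + 14 = -2207$)
$\frac{r{\left(135,-84 \right)}}{l} = \frac{2 - 84 + 135}{-2207} = 53 \left(- \frac{1}{2207}\right) = - \frac{53}{2207}$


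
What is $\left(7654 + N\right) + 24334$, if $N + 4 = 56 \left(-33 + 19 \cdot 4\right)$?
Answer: $34392$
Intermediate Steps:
$N = 2404$ ($N = -4 + 56 \left(-33 + 19 \cdot 4\right) = -4 + 56 \left(-33 + 76\right) = -4 + 56 \cdot 43 = -4 + 2408 = 2404$)
$\left(7654 + N\right) + 24334 = \left(7654 + 2404\right) + 24334 = 10058 + 24334 = 34392$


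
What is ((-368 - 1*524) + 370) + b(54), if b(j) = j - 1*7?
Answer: -475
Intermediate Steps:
b(j) = -7 + j (b(j) = j - 7 = -7 + j)
((-368 - 1*524) + 370) + b(54) = ((-368 - 1*524) + 370) + (-7 + 54) = ((-368 - 524) + 370) + 47 = (-892 + 370) + 47 = -522 + 47 = -475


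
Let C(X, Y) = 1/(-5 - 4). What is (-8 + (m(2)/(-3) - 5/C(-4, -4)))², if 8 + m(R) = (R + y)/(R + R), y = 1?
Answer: 223729/144 ≈ 1553.7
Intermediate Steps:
C(X, Y) = -⅑ (C(X, Y) = 1/(-9) = -⅑)
m(R) = -8 + (1 + R)/(2*R) (m(R) = -8 + (R + 1)/(R + R) = -8 + (1 + R)/((2*R)) = -8 + (1 + R)*(1/(2*R)) = -8 + (1 + R)/(2*R))
(-8 + (m(2)/(-3) - 5/C(-4, -4)))² = (-8 + (((½)*(1 - 15*2)/2)/(-3) - 5/(-⅑)))² = (-8 + (((½)*(½)*(1 - 30))*(-⅓) - 5*(-9)))² = (-8 + (((½)*(½)*(-29))*(-⅓) + 45))² = (-8 + (-29/4*(-⅓) + 45))² = (-8 + (29/12 + 45))² = (-8 + 569/12)² = (473/12)² = 223729/144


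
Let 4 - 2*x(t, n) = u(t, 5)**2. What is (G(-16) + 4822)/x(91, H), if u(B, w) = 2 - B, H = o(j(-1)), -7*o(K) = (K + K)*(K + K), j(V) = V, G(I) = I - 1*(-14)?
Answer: -9640/7917 ≈ -1.2176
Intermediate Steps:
G(I) = 14 + I (G(I) = I + 14 = 14 + I)
o(K) = -4*K**2/7 (o(K) = -(K + K)*(K + K)/7 = -2*K*2*K/7 = -4*K**2/7)
H = -4/7 (H = -4/7*(-1)**2 = -4/7*1 = -4/7 ≈ -0.57143)
x(t, n) = 2 - (2 - t)**2/2
(G(-16) + 4822)/x(91, H) = ((14 - 16) + 4822)/(((1/2)*91*(4 - 1*91))) = (-2 + 4822)/(((1/2)*91*(4 - 91))) = 4820/(((1/2)*91*(-87))) = 4820/(-7917/2) = 4820*(-2/7917) = -9640/7917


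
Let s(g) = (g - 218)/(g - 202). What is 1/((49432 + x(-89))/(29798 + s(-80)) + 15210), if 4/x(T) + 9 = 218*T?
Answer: 1735288471/26396616217554 ≈ 6.5739e-5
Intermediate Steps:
s(g) = (-218 + g)/(-202 + g)
x(T) = 4/(-9 + 218*T)
1/((49432 + x(-89))/(29798 + s(-80)) + 15210) = 1/((49432 + 4/(-9 + 218*(-89)))/(29798 + (-218 - 80)/(-202 - 80)) + 15210) = 1/((49432 + 4/(-9 - 19402))/(29798 - 298/(-282)) + 15210) = 1/((49432 + 4/(-19411))/(29798 - 1/282*(-298)) + 15210) = 1/((49432 + 4*(-1/19411))/(29798 + 149/141) + 15210) = 1/((49432 - 4/19411)/(4201667/141) + 15210) = 1/((959524548/19411)*(141/4201667) + 15210) = 1/(2878573644/1735288471 + 15210) = 1/(26396616217554/1735288471) = 1735288471/26396616217554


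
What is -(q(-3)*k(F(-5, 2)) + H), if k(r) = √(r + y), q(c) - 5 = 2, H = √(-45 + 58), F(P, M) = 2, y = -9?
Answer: -√13 - 7*I*√7 ≈ -3.6056 - 18.52*I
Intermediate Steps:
H = √13 ≈ 3.6056
q(c) = 7 (q(c) = 5 + 2 = 7)
k(r) = √(-9 + r) (k(r) = √(r - 9) = √(-9 + r))
-(q(-3)*k(F(-5, 2)) + H) = -(7*√(-9 + 2) + √13) = -(7*√(-7) + √13) = -(7*(I*√7) + √13) = -(7*I*√7 + √13) = -(√13 + 7*I*√7) = -√13 - 7*I*√7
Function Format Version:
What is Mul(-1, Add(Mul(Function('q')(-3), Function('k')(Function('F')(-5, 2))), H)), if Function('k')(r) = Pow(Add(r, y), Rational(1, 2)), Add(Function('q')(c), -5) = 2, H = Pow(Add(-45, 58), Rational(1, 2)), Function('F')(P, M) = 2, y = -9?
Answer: Add(Mul(-1, Pow(13, Rational(1, 2))), Mul(-7, I, Pow(7, Rational(1, 2)))) ≈ Add(-3.6056, Mul(-18.520, I))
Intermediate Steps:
H = Pow(13, Rational(1, 2)) ≈ 3.6056
Function('q')(c) = 7 (Function('q')(c) = Add(5, 2) = 7)
Function('k')(r) = Pow(Add(-9, r), Rational(1, 2)) (Function('k')(r) = Pow(Add(r, -9), Rational(1, 2)) = Pow(Add(-9, r), Rational(1, 2)))
Mul(-1, Add(Mul(Function('q')(-3), Function('k')(Function('F')(-5, 2))), H)) = Mul(-1, Add(Mul(7, Pow(Add(-9, 2), Rational(1, 2))), Pow(13, Rational(1, 2)))) = Mul(-1, Add(Mul(7, Pow(-7, Rational(1, 2))), Pow(13, Rational(1, 2)))) = Mul(-1, Add(Mul(7, Mul(I, Pow(7, Rational(1, 2)))), Pow(13, Rational(1, 2)))) = Mul(-1, Add(Mul(7, I, Pow(7, Rational(1, 2))), Pow(13, Rational(1, 2)))) = Mul(-1, Add(Pow(13, Rational(1, 2)), Mul(7, I, Pow(7, Rational(1, 2))))) = Add(Mul(-1, Pow(13, Rational(1, 2))), Mul(-7, I, Pow(7, Rational(1, 2))))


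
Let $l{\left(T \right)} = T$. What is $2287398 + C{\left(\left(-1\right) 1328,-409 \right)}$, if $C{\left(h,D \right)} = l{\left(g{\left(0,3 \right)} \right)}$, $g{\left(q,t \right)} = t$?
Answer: $2287401$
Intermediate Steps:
$C{\left(h,D \right)} = 3$
$2287398 + C{\left(\left(-1\right) 1328,-409 \right)} = 2287398 + 3 = 2287401$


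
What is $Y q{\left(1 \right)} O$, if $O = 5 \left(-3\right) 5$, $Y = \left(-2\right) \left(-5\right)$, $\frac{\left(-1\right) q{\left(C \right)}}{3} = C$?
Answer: $2250$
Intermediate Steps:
$q{\left(C \right)} = - 3 C$
$Y = 10$
$O = -75$ ($O = \left(-15\right) 5 = -75$)
$Y q{\left(1 \right)} O = 10 \left(\left(-3\right) 1\right) \left(-75\right) = 10 \left(-3\right) \left(-75\right) = \left(-30\right) \left(-75\right) = 2250$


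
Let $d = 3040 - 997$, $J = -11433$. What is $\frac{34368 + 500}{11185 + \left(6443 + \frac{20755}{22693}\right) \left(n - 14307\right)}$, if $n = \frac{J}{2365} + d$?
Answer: $- \frac{81362120620}{184453478997439} \approx -0.0004411$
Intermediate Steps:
$d = 2043$ ($d = 3040 - 997 = 2043$)
$n = \frac{4820262}{2365}$ ($n = - \frac{11433}{2365} + 2043 = \frac{4820262}{2365} \approx 2038.2$)
$\frac{34368 + 500}{11185 + \left(6443 + \frac{20755}{22693}\right) \left(n - 14307\right)} = \frac{34368 + 500}{11185 + \left(6443 + \frac{20755}{22693}\right) \left(\frac{4820262}{2365} - 14307\right)} = \frac{34868}{11185 + \left(6443 + 20755 \cdot \frac{1}{22693}\right) \left(- \frac{29015793}{2365}\right)} = \frac{34868}{11185 + \left(6443 + \frac{20755}{22693}\right) \left(- \frac{29015793}{2365}\right)} = \frac{34868}{11185 + \frac{146231754}{22693} \left(- \frac{29015793}{2365}\right)} = \frac{34868}{11185 - \frac{4243030304090922}{53668945}} = \frac{34868}{- \frac{4242430016941097}{53668945}} = 34868 \left(- \frac{53668945}{4242430016941097}\right) = - \frac{81362120620}{184453478997439}$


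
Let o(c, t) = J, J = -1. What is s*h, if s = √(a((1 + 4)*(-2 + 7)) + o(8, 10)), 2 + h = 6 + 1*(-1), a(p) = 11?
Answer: 3*√10 ≈ 9.4868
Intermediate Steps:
h = 3 (h = -2 + (6 + 1*(-1)) = -2 + (6 - 1) = -2 + 5 = 3)
o(c, t) = -1
s = √10 (s = √(11 - 1) = √10 ≈ 3.1623)
s*h = √10*3 = 3*√10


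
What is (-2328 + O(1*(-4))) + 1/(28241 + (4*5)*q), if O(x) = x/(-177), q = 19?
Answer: -11793340115/5065917 ≈ -2328.0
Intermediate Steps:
O(x) = -x/177 (O(x) = x*(-1/177) = -x/177)
(-2328 + O(1*(-4))) + 1/(28241 + (4*5)*q) = (-2328 - (-4)/177) + 1/(28241 + (4*5)*19) = (-2328 - 1/177*(-4)) + 1/(28241 + 20*19) = (-2328 + 4/177) + 1/(28241 + 380) = -412052/177 + 1/28621 = -11793340115/5065917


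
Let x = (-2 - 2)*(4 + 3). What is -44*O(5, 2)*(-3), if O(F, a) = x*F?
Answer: -18480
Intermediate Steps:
x = -28 (x = -4*7 = -28)
O(F, a) = -28*F
-44*O(5, 2)*(-3) = -(-1232)*5*(-3) = -44*(-140)*(-3) = 6160*(-3) = -18480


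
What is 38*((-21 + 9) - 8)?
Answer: -760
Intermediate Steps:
38*((-21 + 9) - 8) = 38*(-12 - 8) = 38*(-20) = -760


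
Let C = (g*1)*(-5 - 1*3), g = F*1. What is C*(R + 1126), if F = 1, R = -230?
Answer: -7168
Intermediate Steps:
g = 1 (g = 1*1 = 1)
C = -8 (C = (1*1)*(-5 - 1*3) = 1*(-5 - 3) = 1*(-8) = -8)
C*(R + 1126) = -8*(-230 + 1126) = -8*896 = -7168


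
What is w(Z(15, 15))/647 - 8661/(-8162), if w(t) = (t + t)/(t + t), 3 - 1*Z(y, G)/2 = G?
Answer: 5611829/5280814 ≈ 1.0627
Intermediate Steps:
Z(y, G) = 6 - 2*G
w(t) = 1 (w(t) = (2*t)/((2*t)) = (2*t)*(1/(2*t)) = 1)
w(Z(15, 15))/647 - 8661/(-8162) = 1/647 - 8661/(-8162) = 1*(1/647) - 8661*(-1/8162) = 1/647 + 8661/8162 = 5611829/5280814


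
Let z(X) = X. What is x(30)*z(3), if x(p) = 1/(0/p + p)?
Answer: ⅒ ≈ 0.10000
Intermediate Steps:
x(p) = 1/p (x(p) = 1/(0 + p) = 1/p)
x(30)*z(3) = 3/30 = (1/30)*3 = ⅒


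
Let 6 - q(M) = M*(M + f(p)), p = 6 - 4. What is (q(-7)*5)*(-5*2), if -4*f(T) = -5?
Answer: 3425/2 ≈ 1712.5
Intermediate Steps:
p = 2
f(T) = 5/4 (f(T) = -1/4*(-5) = 5/4)
q(M) = 6 - M*(5/4 + M) (q(M) = 6 - M*(M + 5/4) = 6 - M*(5/4 + M))
(q(-7)*5)*(-5*2) = ((6 - 1*(-7)**2 - 5/4*(-7))*5)*(-5*2) = ((6 - 1*49 + 35/4)*5)*(-10) = ((6 - 49 + 35/4)*5)*(-10) = -137/4*5*(-10) = -685/4*(-10) = 3425/2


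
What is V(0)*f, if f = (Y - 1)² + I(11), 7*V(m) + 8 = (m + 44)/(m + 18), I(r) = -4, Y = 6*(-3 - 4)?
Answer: -10250/7 ≈ -1464.3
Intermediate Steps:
Y = -42 (Y = 6*(-7) = -42)
V(m) = -8/7 + (44 + m)/(7*(18 + m)) (V(m) = -8/7 + ((m + 44)/(m + 18))/7 = -8/7 + ((44 + m)/(18 + m))/7 = -8/7 + (44 + m)/(7*(18 + m)))
f = 1845 (f = (-42 - 1)² - 4 = (-43)² - 4 = 1849 - 4 = 1845)
V(0)*f = ((-100/7 - 1*0)/(18 + 0))*1845 = ((-100/7 + 0)/18)*1845 = ((1/18)*(-100/7))*1845 = -50/63*1845 = -10250/7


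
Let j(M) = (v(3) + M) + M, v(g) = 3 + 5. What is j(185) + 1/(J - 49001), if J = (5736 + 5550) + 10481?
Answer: 10294451/27234 ≈ 378.00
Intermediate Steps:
J = 21767 (J = 11286 + 10481 = 21767)
v(g) = 8
j(M) = 8 + 2*M (j(M) = (8 + M) + M = 8 + 2*M)
j(185) + 1/(J - 49001) = (8 + 2*185) + 1/(21767 - 49001) = (8 + 370) + 1/(-27234) = 378 - 1/27234 = 10294451/27234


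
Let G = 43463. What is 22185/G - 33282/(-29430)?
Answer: 116635562/71062005 ≈ 1.6413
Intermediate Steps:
22185/G - 33282/(-29430) = 22185/43463 - 33282/(-29430) = 22185*(1/43463) - 33282*(-1/29430) = 22185/43463 + 1849/1635 = 116635562/71062005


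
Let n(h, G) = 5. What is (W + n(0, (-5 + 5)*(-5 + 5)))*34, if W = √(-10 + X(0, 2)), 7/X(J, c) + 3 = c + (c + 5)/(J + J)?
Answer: 170 + 34*I*√10 ≈ 170.0 + 107.52*I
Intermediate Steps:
X(J, c) = 7/(-3 + c + (5 + c)/(2*J)) (X(J, c) = 7/(-3 + (c + (c + 5)/(J + J))) = 7/(-3 + (c + (5 + c)/((2*J)))) = 7/(-3 + (c + (5 + c)*(1/(2*J)))) = 7/(-3 + (c + (5 + c)/(2*J))) = 7/(-3 + c + (5 + c)/(2*J)))
W = I*√10 (W = √(-10 + 14*0/(5 + 2 - 6*0 + 2*0*2)) = √(-10 + 14*0/(5 + 2 + 0 + 0)) = √(-10 + 14*0/7) = √(-10 + 14*0*(⅐)) = √(-10 + 0) = √(-10) = I*√10 ≈ 3.1623*I)
(W + n(0, (-5 + 5)*(-5 + 5)))*34 = (I*√10 + 5)*34 = (5 + I*√10)*34 = 170 + 34*I*√10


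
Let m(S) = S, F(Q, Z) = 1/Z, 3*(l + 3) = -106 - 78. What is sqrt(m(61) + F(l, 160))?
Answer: sqrt(97610)/40 ≈ 7.8107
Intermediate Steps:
l = -193/3 (l = -3 + (-106 - 78)/3 = -3 + (1/3)*(-184) = -3 - 184/3 = -193/3 ≈ -64.333)
sqrt(m(61) + F(l, 160)) = sqrt(61 + 1/160) = sqrt(9761/160) = sqrt(97610)/40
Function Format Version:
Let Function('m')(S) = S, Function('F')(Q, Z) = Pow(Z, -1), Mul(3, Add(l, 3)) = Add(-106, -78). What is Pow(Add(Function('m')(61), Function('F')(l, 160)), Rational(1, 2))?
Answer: Mul(Rational(1, 40), Pow(97610, Rational(1, 2))) ≈ 7.8107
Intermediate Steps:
l = Rational(-193, 3) (l = Add(-3, Mul(Rational(1, 3), Add(-106, -78))) = Add(-3, Mul(Rational(1, 3), -184)) = Add(-3, Rational(-184, 3)) = Rational(-193, 3) ≈ -64.333)
Pow(Add(Function('m')(61), Function('F')(l, 160)), Rational(1, 2)) = Pow(Add(61, Pow(160, -1)), Rational(1, 2)) = Pow(Add(61, Rational(1, 160)), Rational(1, 2)) = Pow(Rational(9761, 160), Rational(1, 2)) = Mul(Rational(1, 40), Pow(97610, Rational(1, 2)))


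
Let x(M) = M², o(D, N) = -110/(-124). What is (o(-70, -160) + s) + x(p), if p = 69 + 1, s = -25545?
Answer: -1279935/62 ≈ -20644.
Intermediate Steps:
o(D, N) = 55/62 (o(D, N) = -110*(-1/124) = 55/62)
p = 70
(o(-70, -160) + s) + x(p) = (55/62 - 25545) + 70² = -1583735/62 + 4900 = -1279935/62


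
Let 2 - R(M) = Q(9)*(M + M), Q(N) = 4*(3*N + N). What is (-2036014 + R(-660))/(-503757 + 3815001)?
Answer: -461483/827811 ≈ -0.55747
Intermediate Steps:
Q(N) = 16*N (Q(N) = 4*(4*N) = 16*N)
R(M) = 2 - 288*M (R(M) = 2 - 16*9*(M + M) = 2 - 144*2*M = 2 - 288*M)
(-2036014 + R(-660))/(-503757 + 3815001) = (-2036014 + (2 - 288*(-660)))/(-503757 + 3815001) = (-2036014 + (2 + 190080))/3311244 = (-2036014 + 190082)*(1/3311244) = -1845932*1/3311244 = -461483/827811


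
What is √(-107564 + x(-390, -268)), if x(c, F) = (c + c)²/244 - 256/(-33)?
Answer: 2*I*√106433055102/2013 ≈ 324.13*I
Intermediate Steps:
x(c, F) = 256/33 + c²/61 (x(c, F) = (2*c)²*(1/244) - 256*(-1/33) = (4*c²)*(1/244) + 256/33 = c²/61 + 256/33 = 256/33 + c²/61)
√(-107564 + x(-390, -268)) = √(-107564 + (256/33 + (1/61)*(-390)²)) = √(-107564 + (256/33 + (1/61)*152100)) = √(-107564 + (256/33 + 152100/61)) = √(-107564 + 5034916/2013) = √(-211491416/2013) = 2*I*√106433055102/2013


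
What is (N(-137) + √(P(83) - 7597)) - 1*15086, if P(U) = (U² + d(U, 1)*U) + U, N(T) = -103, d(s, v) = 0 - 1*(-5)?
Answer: -15189 + I*√210 ≈ -15189.0 + 14.491*I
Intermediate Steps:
d(s, v) = 5 (d(s, v) = 0 + 5 = 5)
P(U) = U² + 6*U (P(U) = (U² + 5*U) + U = U² + 6*U)
(N(-137) + √(P(83) - 7597)) - 1*15086 = (-103 + √(83*(6 + 83) - 7597)) - 1*15086 = (-103 + √(83*89 - 7597)) - 15086 = (-103 + √(7387 - 7597)) - 15086 = (-103 + √(-210)) - 15086 = (-103 + I*√210) - 15086 = -15189 + I*√210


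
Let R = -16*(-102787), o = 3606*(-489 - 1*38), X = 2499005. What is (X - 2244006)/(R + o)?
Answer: -254999/255770 ≈ -0.99699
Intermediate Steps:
o = -1900362 (o = 3606*(-489 - 38) = 3606*(-527) = -1900362)
R = 1644592
(X - 2244006)/(R + o) = (2499005 - 2244006)/(1644592 - 1900362) = 254999/(-255770) = 254999*(-1/255770) = -254999/255770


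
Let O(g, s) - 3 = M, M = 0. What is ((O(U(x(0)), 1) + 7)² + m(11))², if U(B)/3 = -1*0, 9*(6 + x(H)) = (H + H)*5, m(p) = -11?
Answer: 7921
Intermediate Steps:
x(H) = -6 + 10*H/9 (x(H) = -6 + ((H + H)*5)/9 = -6 + ((2*H)*5)/9 = -6 + (10*H)/9 = -6 + 10*H/9)
U(B) = 0 (U(B) = 3*(-1*0) = 3*0 = 0)
O(g, s) = 3 (O(g, s) = 3 + 0 = 3)
((O(U(x(0)), 1) + 7)² + m(11))² = ((3 + 7)² - 11)² = (10² - 11)² = (100 - 11)² = 89² = 7921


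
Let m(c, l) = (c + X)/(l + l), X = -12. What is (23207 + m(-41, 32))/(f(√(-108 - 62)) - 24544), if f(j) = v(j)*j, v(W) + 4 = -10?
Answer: -379714855/401627504 + 3465455*I*√170/6426040064 ≈ -0.94544 + 0.0070314*I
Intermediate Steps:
v(W) = -14 (v(W) = -4 - 10 = -14)
f(j) = -14*j
m(c, l) = (-12 + c)/(2*l) (m(c, l) = (c - 12)/(l + l) = (-12 + c)/((2*l)) = (-12 + c)*(1/(2*l)) = (-12 + c)/(2*l))
(23207 + m(-41, 32))/(f(√(-108 - 62)) - 24544) = (23207 + (½)*(-12 - 41)/32)/(-14*√(-108 - 62) - 24544) = (23207 + (½)*(1/32)*(-53))/(-14*I*√170 - 24544) = (23207 - 53/64)/(-14*I*√170 - 24544) = 1485195/(64*(-14*I*√170 - 24544)) = 1485195/(64*(-24544 - 14*I*√170))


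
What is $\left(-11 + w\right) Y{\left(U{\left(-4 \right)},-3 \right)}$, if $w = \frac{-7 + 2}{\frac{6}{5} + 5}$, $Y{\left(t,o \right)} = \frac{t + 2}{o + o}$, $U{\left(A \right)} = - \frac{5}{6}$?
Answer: $\frac{427}{186} \approx 2.2957$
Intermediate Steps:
$U{\left(A \right)} = - \frac{5}{6}$ ($U{\left(A \right)} = \left(-5\right) \frac{1}{6} = - \frac{5}{6}$)
$Y{\left(t,o \right)} = \frac{2 + t}{2 o}$
$w = - \frac{25}{31}$ ($w = - \frac{5}{6 \cdot \frac{1}{5} + 5} = - \frac{5}{\frac{6}{5} + 5} = - \frac{5}{\frac{31}{5}} = \left(-5\right) \frac{5}{31} = - \frac{25}{31} \approx -0.80645$)
$\left(-11 + w\right) Y{\left(U{\left(-4 \right)},-3 \right)} = \left(-11 - \frac{25}{31}\right) \frac{2 - \frac{5}{6}}{2 \left(-3\right)} = - \frac{366 \cdot \frac{1}{2} \left(- \frac{1}{3}\right) \frac{7}{6}}{31} = \left(- \frac{366}{31}\right) \left(- \frac{7}{36}\right) = \frac{427}{186}$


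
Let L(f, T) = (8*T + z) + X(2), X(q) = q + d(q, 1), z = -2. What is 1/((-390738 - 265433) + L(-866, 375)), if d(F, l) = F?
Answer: -1/653169 ≈ -1.5310e-6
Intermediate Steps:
X(q) = 2*q (X(q) = q + q = 2*q)
L(f, T) = 2 + 8*T (L(f, T) = (8*T - 2) + 2*2 = (-2 + 8*T) + 4 = 2 + 8*T)
1/((-390738 - 265433) + L(-866, 375)) = 1/((-390738 - 265433) + (2 + 8*375)) = 1/(-656171 + (2 + 3000)) = 1/(-656171 + 3002) = 1/(-653169) = -1/653169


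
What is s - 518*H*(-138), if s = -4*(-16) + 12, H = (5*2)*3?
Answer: 2144596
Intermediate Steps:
H = 30 (H = 10*3 = 30)
s = 76 (s = 64 + 12 = 76)
s - 518*H*(-138) = 76 - 518*30*(-138) = 76 - 15540*(-138) = 76 + 2144520 = 2144596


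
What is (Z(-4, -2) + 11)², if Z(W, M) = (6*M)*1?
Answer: 1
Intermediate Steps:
Z(W, M) = 6*M
(Z(-4, -2) + 11)² = (6*(-2) + 11)² = (-12 + 11)² = (-1)² = 1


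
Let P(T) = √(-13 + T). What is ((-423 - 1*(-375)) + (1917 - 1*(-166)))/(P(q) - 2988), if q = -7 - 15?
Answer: -6080580/8928179 - 2035*I*√35/8928179 ≈ -0.68106 - 0.0013485*I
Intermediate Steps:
q = -22
((-423 - 1*(-375)) + (1917 - 1*(-166)))/(P(q) - 2988) = ((-423 - 1*(-375)) + (1917 - 1*(-166)))/(√(-13 - 22) - 2988) = ((-423 + 375) + (1917 + 166))/(√(-35) - 2988) = (-48 + 2083)/(I*√35 - 2988) = 2035/(-2988 + I*√35)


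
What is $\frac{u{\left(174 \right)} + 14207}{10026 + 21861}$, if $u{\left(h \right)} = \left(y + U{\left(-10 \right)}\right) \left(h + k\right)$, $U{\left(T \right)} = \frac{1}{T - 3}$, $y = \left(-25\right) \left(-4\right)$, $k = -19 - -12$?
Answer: $\frac{401624}{414531} \approx 0.96886$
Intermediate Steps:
$k = -7$ ($k = -19 + 12 = -7$)
$y = 100$
$U{\left(T \right)} = \frac{1}{-3 + T}$
$u{\left(h \right)} = - \frac{9093}{13} + \frac{1299 h}{13}$ ($u{\left(h \right)} = \left(100 + \frac{1}{-3 - 10}\right) \left(h - 7\right) = \left(100 + \frac{1}{-13}\right) \left(-7 + h\right) = \left(100 - \frac{1}{13}\right) \left(-7 + h\right) = \frac{1299 \left(-7 + h\right)}{13} = - \frac{9093}{13} + \frac{1299 h}{13}$)
$\frac{u{\left(174 \right)} + 14207}{10026 + 21861} = \frac{\left(- \frac{9093}{13} + \frac{1299}{13} \cdot 174\right) + 14207}{10026 + 21861} = \frac{\left(- \frac{9093}{13} + \frac{226026}{13}\right) + 14207}{31887} = \left(\frac{216933}{13} + 14207\right) \frac{1}{31887} = \frac{401624}{13} \cdot \frac{1}{31887} = \frac{401624}{414531}$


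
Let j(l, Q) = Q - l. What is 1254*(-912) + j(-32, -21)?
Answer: -1143637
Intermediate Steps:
1254*(-912) + j(-32, -21) = 1254*(-912) + (-21 - 1*(-32)) = -1143648 + (-21 + 32) = -1143648 + 11 = -1143637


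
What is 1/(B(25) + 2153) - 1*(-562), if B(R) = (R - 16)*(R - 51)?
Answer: 1078479/1919 ≈ 562.00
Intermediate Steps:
B(R) = (-51 + R)*(-16 + R) (B(R) = (-16 + R)*(-51 + R) = (-51 + R)*(-16 + R))
1/(B(25) + 2153) - 1*(-562) = 1/((816 + 25² - 67*25) + 2153) - 1*(-562) = 1/((816 + 625 - 1675) + 2153) + 562 = 1/(-234 + 2153) + 562 = 1/1919 + 562 = 1078479/1919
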